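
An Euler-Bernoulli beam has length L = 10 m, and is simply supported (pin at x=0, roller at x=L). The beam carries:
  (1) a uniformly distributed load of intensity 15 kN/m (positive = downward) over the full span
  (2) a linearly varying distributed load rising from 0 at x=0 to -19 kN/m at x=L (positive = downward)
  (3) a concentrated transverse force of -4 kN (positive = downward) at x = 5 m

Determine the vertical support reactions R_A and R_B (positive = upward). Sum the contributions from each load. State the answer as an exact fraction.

Load 1 — uniform load w=15 kN/m over full span:
  R_A = wL/2 = 15·10/2 = 75 kN
  R_B = wL/2 = 15·10/2 = 75 kN
Load 2 — triangular load w₀=-19 kN/m (0→w₀ over full span):
  R_A = w₀L/6 = (-19)·10/6 = -95/3 kN
  R_B = w₀L/3 = (-19)·10/3 = -190/3 kN
Load 3 — point force P=-4 kN at a=5 m (b=L-a=5):
  R_A = Pb/L = (-4)·5/10 = -2 kN
  R_B = Pa/L = (-4)·5/10 = -2 kN
Superposition: R_A = 124/3 kN, R_B = 29/3 kN

R_A = 124/3 kN, R_B = 29/3 kN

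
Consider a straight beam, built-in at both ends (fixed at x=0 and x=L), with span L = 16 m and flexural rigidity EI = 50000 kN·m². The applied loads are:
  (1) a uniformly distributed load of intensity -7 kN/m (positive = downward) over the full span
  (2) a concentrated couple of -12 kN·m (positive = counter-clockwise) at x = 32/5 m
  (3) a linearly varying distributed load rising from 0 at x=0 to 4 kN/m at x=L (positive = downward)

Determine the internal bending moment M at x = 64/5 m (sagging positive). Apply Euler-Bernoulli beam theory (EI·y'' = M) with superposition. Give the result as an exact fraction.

M(64/5) = 2608/375 kN·m

Load 1 — uniform load w=-7 kN/m over full span:
  M_1 = wLx/2 - wL²/12 - wx²/2 = (-7)·16·(64/5)/2 - (-7)·16²/12 - (-7)·(64/5)²/2 = 448/75 kN·m
Load 2 — applied couple M₀=-12 kN·m at a=32/5 m (b=L-a=48/5):
  M_2 = R_Ax - M_A - M₀  [x>a] with R_A=-27/25, M_A=-36/25 = (-27/25)·(64/5) - (-36/25) - (-12) = -48/125 kN·m
Load 3 — triangular load w₀=4 kN/m (0→w₀ over full span):
  M_3 = 3w₀Lx/20 - w₀L²/30 - w₀x³/(6L) = 3·4·16·(64/5)/20 - 4·16²/30 - 4·(64/5)³/(6·16) = 512/375 kN·m
Superposition: M = Σ M_i = 2608/375 kN·m ≈ 6.954667 kN·m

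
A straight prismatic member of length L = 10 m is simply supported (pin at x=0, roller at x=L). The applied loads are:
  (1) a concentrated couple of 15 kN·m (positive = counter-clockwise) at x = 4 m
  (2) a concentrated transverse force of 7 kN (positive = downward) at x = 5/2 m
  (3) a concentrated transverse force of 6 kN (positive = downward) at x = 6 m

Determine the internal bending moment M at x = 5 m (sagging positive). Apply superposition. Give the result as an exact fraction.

Load 1 — applied couple M₀=15 kN·m at a=4 m (b=L-a=6):
  M_1 = M₀x/L - M₀  [x>a] = 15·5/10 - 15 = -15/2 kN·m
Load 2 — point force P=7 kN at a=5/2 m (b=L-a=15/2):
  M_2 = Pa(L-x)/L  [x>a] = 7·(5/2)·(10-5)/10 = 35/4 kN·m
Load 3 — point force P=6 kN at a=6 m (b=L-a=4):
  M_3 = Pbx/L  [x≤a] = 6·4·5/10 = 12 kN·m
Superposition: M = Σ M_i = 53/4 kN·m ≈ 13.250000 kN·m

M(5) = 53/4 kN·m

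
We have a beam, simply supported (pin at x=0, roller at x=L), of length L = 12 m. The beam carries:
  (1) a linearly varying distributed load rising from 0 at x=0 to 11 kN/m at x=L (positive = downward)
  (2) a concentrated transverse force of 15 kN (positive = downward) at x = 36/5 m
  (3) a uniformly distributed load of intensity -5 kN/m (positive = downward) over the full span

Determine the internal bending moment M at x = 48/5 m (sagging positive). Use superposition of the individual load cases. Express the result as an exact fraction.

Load 1 — triangular load w₀=11 kN/m (0→w₀ over full span):
  M_1 = w₀Lx/6 - w₀x³/(6L) = 11·12·(48/5)/6 - 11·(48/5)³/(6·12) = 9504/125 kN·m
Load 2 — point force P=15 kN at a=36/5 m (b=L-a=24/5):
  M_2 = Pa(L-x)/L  [x>a] = 15·(36/5)·(12-(48/5))/12 = 108/5 kN·m
Load 3 — uniform load w=-5 kN/m over full span:
  M_3 = wx(L-x)/2 = (-5)·(48/5)·(12-(48/5))/2 = -288/5 kN·m
Superposition: M = Σ M_i = 5004/125 kN·m ≈ 40.032000 kN·m

M(48/5) = 5004/125 kN·m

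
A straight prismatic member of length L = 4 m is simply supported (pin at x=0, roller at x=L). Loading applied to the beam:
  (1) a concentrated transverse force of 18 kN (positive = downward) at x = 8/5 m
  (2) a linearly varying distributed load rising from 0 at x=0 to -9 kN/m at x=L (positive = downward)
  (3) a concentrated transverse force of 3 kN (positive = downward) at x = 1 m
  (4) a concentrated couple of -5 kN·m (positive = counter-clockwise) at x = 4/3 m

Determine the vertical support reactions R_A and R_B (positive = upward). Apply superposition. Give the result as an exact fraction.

R_A = 29/5 kN, R_B = -14/5 kN

Load 1 — point force P=18 kN at a=8/5 m (b=L-a=12/5):
  R_A = Pb/L = 18·(12/5)/4 = 54/5 kN
  R_B = Pa/L = 18·(8/5)/4 = 36/5 kN
Load 2 — triangular load w₀=-9 kN/m (0→w₀ over full span):
  R_A = w₀L/6 = (-9)·4/6 = -6 kN
  R_B = w₀L/3 = (-9)·4/3 = -12 kN
Load 3 — point force P=3 kN at a=1 m (b=L-a=3):
  R_A = Pb/L = 3·3/4 = 9/4 kN
  R_B = Pa/L = 3·1/4 = 3/4 kN
Load 4 — applied couple M₀=-5 kN·m at a=4/3 m (b=L-a=8/3):
  R_A = M₀/L = (-5)/4 = -5/4 kN
  R_B = -M₀/L = -(-5)/4 = 5/4 kN
Superposition: R_A = 29/5 kN, R_B = -14/5 kN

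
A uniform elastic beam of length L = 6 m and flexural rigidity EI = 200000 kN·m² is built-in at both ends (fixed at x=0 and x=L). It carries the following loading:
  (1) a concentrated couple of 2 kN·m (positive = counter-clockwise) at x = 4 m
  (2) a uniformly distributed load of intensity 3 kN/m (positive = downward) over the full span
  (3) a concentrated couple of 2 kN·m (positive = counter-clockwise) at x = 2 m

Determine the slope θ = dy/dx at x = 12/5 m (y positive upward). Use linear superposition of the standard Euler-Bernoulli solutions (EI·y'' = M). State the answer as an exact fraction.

Load 1 — applied couple M₀=2 kN·m at a=4 m (b=L-a=2):
  θ_1 = (R_Ax²/2 - M_Ax)/EI  [x≤a] with R_A=4/9, M_A=2/3 = ((4/9)·(12/5)²/2 - (2/3)·(12/5))/200000 = -1/625000 rad
Load 2 — uniform load w=3 kN/m over full span:
  θ_2 = -wx(L-x)(L-2x)/(12EI) = -3·(12/5)·(6-(12/5))·(6-2·(12/5))/(12·200000) = -81/6250000 rad
Load 3 — applied couple M₀=2 kN·m at a=2 m (b=L-a=4):
  θ_3 = (R_Ax²/2 - M_Ax - M₀(x-a))/EI  [x>a] with R_A=4/9, M_A=0 = ((4/9)·(12/5)²/2 - 0·(12/5) - 2·((12/5)-2))/200000 = 3/1250000 rad
Superposition: θ = Σ θ_i = -19/1562500 rad ≈ -0.000012 rad

θ(12/5) = -19/1562500 rad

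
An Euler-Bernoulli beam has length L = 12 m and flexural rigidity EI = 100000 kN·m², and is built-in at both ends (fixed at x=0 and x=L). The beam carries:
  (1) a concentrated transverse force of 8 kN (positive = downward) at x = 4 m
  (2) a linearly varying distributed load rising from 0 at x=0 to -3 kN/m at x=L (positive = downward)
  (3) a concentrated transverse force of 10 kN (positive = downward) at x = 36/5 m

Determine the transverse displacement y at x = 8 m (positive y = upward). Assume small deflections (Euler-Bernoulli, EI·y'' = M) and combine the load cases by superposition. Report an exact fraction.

y(8) = -2254/6328125 m

Load 1 — point force P=8 kN at a=4 m (b=L-a=8):
  y_1 = -Pa²(L-x)²(3bL-(3b+a)(L-x))/(6L³EI)  [x>a] = -8·4²·(12-8)²·(3·8·12-(3·8+4)·(12-8))/(6·12³·100000) = -88/253125 m
Load 2 — triangular load w₀=-3 kN/m (0→w₀ over full span):
  y_2 = -w₀x²(L-x)²(x+2L)/(120LEI) = -(-3)·8²·(12-8)²·(8+2·12)/(120·12·100000) = 32/46875 m
Load 3 — point force P=10 kN at a=36/5 m (b=L-a=24/5):
  y_3 = -Pa²(L-x)²(3bL-(3b+a)(L-x))/(6L³EI)  [x>a] = -10·(36/5)²·(12-8)²·(3·(24/5)·12-(3·(24/5)+(36/5))·(12-8))/(6·12³·100000) = -54/78125 m
Superposition: y = Σ y_i = -2254/6328125 m ≈ -0.000356 m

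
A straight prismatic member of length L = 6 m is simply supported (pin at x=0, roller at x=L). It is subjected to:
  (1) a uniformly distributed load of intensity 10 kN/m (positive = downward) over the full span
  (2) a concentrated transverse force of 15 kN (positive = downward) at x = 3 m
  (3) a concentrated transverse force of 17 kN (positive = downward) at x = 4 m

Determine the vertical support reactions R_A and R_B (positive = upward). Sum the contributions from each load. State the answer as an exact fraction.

Load 1 — uniform load w=10 kN/m over full span:
  R_A = wL/2 = 10·6/2 = 30 kN
  R_B = wL/2 = 10·6/2 = 30 kN
Load 2 — point force P=15 kN at a=3 m (b=L-a=3):
  R_A = Pb/L = 15·3/6 = 15/2 kN
  R_B = Pa/L = 15·3/6 = 15/2 kN
Load 3 — point force P=17 kN at a=4 m (b=L-a=2):
  R_A = Pb/L = 17·2/6 = 17/3 kN
  R_B = Pa/L = 17·4/6 = 34/3 kN
Superposition: R_A = 259/6 kN, R_B = 293/6 kN

R_A = 259/6 kN, R_B = 293/6 kN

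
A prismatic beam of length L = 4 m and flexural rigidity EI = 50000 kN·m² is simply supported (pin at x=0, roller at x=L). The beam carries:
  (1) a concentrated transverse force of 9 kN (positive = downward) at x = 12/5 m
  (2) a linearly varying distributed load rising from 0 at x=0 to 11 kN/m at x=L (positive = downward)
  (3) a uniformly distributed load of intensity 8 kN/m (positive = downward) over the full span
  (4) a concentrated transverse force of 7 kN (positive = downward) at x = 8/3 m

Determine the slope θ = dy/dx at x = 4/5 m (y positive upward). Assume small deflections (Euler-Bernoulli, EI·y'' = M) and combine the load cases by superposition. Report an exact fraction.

Load 1 — point force P=9 kN at a=12/5 m (b=L-a=8/5):
  θ_1 = -Pb(L²-b²-3x²)/(6LEI)  [x≤a] = -9·(8/5)·(4²-(8/5)²-3·(4/5)²)/(6·4·50000) = -54/390625 rad
Load 2 — triangular load w₀=11 kN/m (0→w₀ over full span):
  θ_2 = -w₀(7L⁴-30L²x²+15x⁴)/(360LEI) = -11·(7·4⁴-30·4²·(4/5)²+15·(4/5)⁴)/(360·4·50000) = -4004/17578125 rad
Load 3 — uniform load w=8 kN/m over full span:
  θ_3 = -w(L³-6Lx²+4x³)/(24EI) = -8·(4³-6·4·(4/5)²+4·(4/5)³)/(24·50000) = -132/390625 rad
Load 4 — point force P=7 kN at a=8/3 m (b=L-a=4/3):
  θ_4 = -Pb(L²-b²-3x²)/(6LEI)  [x≤a] = -7·(4/3)·(4²-(4/3)²-3·(4/5)²)/(6·4·50000) = -1211/12656250 rad
Superposition: θ = Σ θ_i = -253007/316406250 rad ≈ -0.000800 rad

θ(4/5) = -253007/316406250 rad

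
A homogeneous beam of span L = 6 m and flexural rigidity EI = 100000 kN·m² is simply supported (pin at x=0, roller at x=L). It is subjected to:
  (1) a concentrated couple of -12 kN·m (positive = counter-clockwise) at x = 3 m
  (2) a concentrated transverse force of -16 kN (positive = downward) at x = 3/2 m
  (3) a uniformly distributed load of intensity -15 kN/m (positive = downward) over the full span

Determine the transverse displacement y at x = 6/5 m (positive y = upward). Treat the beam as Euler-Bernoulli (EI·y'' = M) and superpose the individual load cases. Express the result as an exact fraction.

y(6/5) = 23463/12500000 m

Load 1 — applied couple M₀=-12 kN·m at a=3 m (b=L-a=3):
  y_1 = (M₀x³/(6L)+C₁x)/EI  [x≤a] with C₁=M₀(3b²-L²)/(6L)=3 = ((-12)·(6/5)³/(6·6)+3·(6/5))/100000 = 189/6250000 m
Load 2 — point force P=-16 kN at a=3/2 m (b=L-a=9/2):
  y_2 = -Pbx(L²-b²-x²)/(6LEI)  [x≤a] = -(-16)·(9/2)·(6/5)·(6²-(9/2)²-(6/5)²)/(6·6·100000) = 4293/12500000 m
Load 3 — uniform load w=-15 kN/m over full span:
  y_3 = -wx(L³-2Lx²+x³)/(24EI) = -(-15)·(6/5)·(6³-2·6·(6/5)²+(6/5)³)/(24·100000) = 2349/1562500 m
Superposition: y = Σ y_i = 23463/12500000 m ≈ 0.001877 m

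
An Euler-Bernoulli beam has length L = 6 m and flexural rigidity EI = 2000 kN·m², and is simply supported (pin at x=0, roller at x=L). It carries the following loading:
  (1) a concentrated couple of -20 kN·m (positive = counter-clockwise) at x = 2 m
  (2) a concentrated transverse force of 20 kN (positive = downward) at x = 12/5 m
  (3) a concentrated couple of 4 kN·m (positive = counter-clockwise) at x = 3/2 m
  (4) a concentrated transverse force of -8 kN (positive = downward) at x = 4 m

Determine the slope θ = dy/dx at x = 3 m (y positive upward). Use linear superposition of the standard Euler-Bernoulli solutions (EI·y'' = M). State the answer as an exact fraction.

θ(3) = 4163/1800000 rad

Load 1 — applied couple M₀=-20 kN·m at a=2 m (b=L-a=4):
  θ_1 = (M₀x²/(2L)-M₀(x-a)+C₁)/EI  [x>a] with C₁=M₀(3b²-L²)/(6L)=-20/3 = ((-20)·3²/(2·6)-(-20)·(3-2)+(-20/3))/2000 = -1/1200 rad
Load 2 — point force P=20 kN at a=12/5 m (b=L-a=18/5):
  θ_2 = -Pa(2L²-6Lx+3x²+a²)/(6LEI)  [x>a] = -20·(12/5)·(2·6²-6·6·3+3·3²+(12/5)²)/(6·6·2000) = 27/12500 rad
Load 3 — applied couple M₀=4 kN·m at a=3/2 m (b=L-a=9/2):
  θ_3 = (M₀x²/(2L)-M₀(x-a)+C₁)/EI  [x>a] with C₁=M₀(3b²-L²)/(6L)=11/4 = (4·3²/(2·6)-4·(3-(3/2))+(11/4))/2000 = -1/8000 rad
Load 4 — point force P=-8 kN at a=4 m (b=L-a=2):
  θ_4 = -Pb(L²-b²-3x²)/(6LEI)  [x≤a] = -(-8)·2·(6²-2²-3·3²)/(6·6·2000) = 1/900 rad
Superposition: θ = Σ θ_i = 4163/1800000 rad ≈ 0.002313 rad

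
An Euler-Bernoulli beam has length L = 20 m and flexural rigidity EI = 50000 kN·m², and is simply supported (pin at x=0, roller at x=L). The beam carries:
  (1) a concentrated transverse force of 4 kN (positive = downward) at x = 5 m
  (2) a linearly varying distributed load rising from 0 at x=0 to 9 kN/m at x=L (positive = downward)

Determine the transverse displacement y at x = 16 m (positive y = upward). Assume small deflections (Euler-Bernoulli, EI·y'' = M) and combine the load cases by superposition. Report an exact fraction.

Load 1 — point force P=4 kN at a=5 m (b=L-a=15):
  y_1 = -Pa(L-x)(2Lx-a²-x²)/(6LEI)  [x>a] = -4·5·(20-16)·(2·20·16-5²-16²)/(6·20·50000) = -359/75000 m
Load 2 — triangular load w₀=9 kN/m (0→w₀ over full span):
  y_2 = -w₀x(7L⁴-10L²x²+3x⁴)/(360LEI) = -9·16·(7·20⁴-10·20²·16²+3·16⁴)/(360·20·50000) = -9144/78125 m
Superposition: y = Σ y_i = -228431/1875000 m ≈ -0.121830 m

y(16) = -228431/1875000 m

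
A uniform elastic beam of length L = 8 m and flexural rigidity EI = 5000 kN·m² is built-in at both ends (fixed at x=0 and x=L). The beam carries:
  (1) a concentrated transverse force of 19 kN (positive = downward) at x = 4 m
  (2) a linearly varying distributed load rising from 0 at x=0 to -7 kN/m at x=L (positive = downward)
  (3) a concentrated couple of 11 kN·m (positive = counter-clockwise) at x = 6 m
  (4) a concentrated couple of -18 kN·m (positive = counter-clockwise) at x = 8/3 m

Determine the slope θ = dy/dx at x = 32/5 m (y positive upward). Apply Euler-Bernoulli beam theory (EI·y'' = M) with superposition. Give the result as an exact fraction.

θ(32/5) = 6557/2343750 rad

Load 1 — point force P=19 kN at a=4 m (b=L-a=4):
  θ_1 = Pa²(L-x)(2bL-(3b+a)(L-x))/(2L³EI)  [x>a] = 19·4²·(8-(32/5))·(2·4·8-(3·4+4)·(8-(32/5)))/(2·8³·5000) = 57/15625 rad
Load 2 — triangular load w₀=-7 kN/m (0→w₀ over full span):
  θ_2 = -w₀(2x(L-x)(L-2x)(x+2L)+x²(L-x)²)/(120LEI) = -(-7)·(2·(32/5)·(8-(32/5))·(8-2·(32/5))·((32/5)+2·8)+(32/5)²·(8-(32/5))²)/(120·8·5000) = -3584/1171875 rad
Load 3 — applied couple M₀=11 kN·m at a=6 m (b=L-a=2):
  θ_3 = (R_Ax²/2 - M_Ax - M₀(x-a))/EI  [x>a] with R_A=99/64, M_A=55/16 = ((99/64)·(32/5)²/2 - (55/16)·(32/5) - 11·((32/5)-6))/5000 = 33/31250 rad
Load 4 — applied couple M₀=-18 kN·m at a=8/3 m (b=L-a=16/3):
  θ_4 = (R_Ax²/2 - M_Ax - M₀(x-a))/EI  [x>a] with R_A=-3, M_A=0 = ((-3)·(32/5)²/2 - 0·(32/5) - (-18)·((32/5)-(8/3)))/5000 = 18/15625 rad
Superposition: θ = Σ θ_i = 6557/2343750 rad ≈ 0.002798 rad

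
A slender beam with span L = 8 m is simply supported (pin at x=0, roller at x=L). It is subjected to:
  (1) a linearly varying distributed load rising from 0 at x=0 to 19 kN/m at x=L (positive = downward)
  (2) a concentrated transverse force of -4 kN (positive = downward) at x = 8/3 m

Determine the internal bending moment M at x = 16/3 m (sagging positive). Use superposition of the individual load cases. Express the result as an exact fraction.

Load 1 — triangular load w₀=19 kN/m (0→w₀ over full span):
  M_1 = w₀Lx/6 - w₀x³/(6L) = 19·8·(16/3)/6 - 19·(16/3)³/(6·8) = 6080/81 kN·m
Load 2 — point force P=-4 kN at a=8/3 m (b=L-a=16/3):
  M_2 = Pa(L-x)/L  [x>a] = (-4)·(8/3)·(8-(16/3))/8 = -32/9 kN·m
Superposition: M = Σ M_i = 5792/81 kN·m ≈ 71.506173 kN·m

M(16/3) = 5792/81 kN·m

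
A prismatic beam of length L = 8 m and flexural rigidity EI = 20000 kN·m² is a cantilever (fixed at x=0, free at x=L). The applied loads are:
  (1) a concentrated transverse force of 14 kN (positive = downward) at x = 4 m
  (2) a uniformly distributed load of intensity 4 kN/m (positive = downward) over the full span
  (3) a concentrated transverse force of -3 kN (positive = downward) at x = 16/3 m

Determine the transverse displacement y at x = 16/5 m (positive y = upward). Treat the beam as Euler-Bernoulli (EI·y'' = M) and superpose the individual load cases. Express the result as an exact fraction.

Load 1 — point force P=14 kN at a=4 m (b=L-a=4):
  y_1 = -Px²(3a-x)/(6EI)  [x≤a] = -14·(16/5)²·(3·4-(16/5))/(6·20000) = -2464/234375 m
Load 2 — uniform load w=4 kN/m over full span:
  y_2 = -wx²(x²-4Lx+6L²)/(24EI) = -4·(16/5)²·((16/5)²-4·8·(16/5)+6·8²)/(24·20000) = -9728/390625 m
Load 3 — point force P=-3 kN at a=16/3 m (b=L-a=8/3):
  y_3 = -Px²(3a-x)/(6EI)  [x≤a] = -(-3)·(16/5)²·(3·(16/3)-(16/5))/(6·20000) = 256/78125 m
Superposition: y = Σ y_i = -37664/1171875 m ≈ -0.032140 m

y(16/5) = -37664/1171875 m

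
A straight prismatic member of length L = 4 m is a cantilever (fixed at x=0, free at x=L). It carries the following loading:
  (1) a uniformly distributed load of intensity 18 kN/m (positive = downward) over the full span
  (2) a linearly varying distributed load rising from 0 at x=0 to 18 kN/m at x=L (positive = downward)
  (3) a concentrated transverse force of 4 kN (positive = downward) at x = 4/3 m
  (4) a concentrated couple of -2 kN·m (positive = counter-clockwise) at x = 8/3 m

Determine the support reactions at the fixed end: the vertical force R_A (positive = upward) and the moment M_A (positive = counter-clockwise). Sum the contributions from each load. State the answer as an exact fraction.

R_A = 112 kN, M_A = 742/3 kN·m

Load 1 — uniform load w=18 kN/m over full span:
  R_A = wL = 18·4 = 72 kN
  M_A = wL²/2 = 18·4²/2 = 144 kN·m
Load 2 — triangular load w₀=18 kN/m (0→w₀ over full span):
  R_A = w₀L/2 = 18·4/2 = 36 kN
  M_A = w₀L²/3 = 18·4²/3 = 96 kN·m
Load 3 — point force P=4 kN at a=4/3 m (b=L-a=8/3):
  R_A = P = 4 kN
  M_A = Pa = 4·(4/3) = 16/3 kN·m
Load 4 — applied couple M₀=-2 kN·m at a=8/3 m (b=L-a=4/3):
  R_A = 0 kN
  M_A = -M₀ = -(-2) = 2 kN·m
Superposition: R_A = 112 kN, M_A = 742/3 kN·m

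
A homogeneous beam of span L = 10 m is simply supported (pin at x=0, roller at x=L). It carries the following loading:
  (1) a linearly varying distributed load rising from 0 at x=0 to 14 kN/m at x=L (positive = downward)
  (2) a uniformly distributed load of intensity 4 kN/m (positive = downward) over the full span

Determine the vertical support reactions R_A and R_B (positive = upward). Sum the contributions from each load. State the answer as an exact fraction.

R_A = 130/3 kN, R_B = 200/3 kN

Load 1 — triangular load w₀=14 kN/m (0→w₀ over full span):
  R_A = w₀L/6 = 14·10/6 = 70/3 kN
  R_B = w₀L/3 = 14·10/3 = 140/3 kN
Load 2 — uniform load w=4 kN/m over full span:
  R_A = wL/2 = 4·10/2 = 20 kN
  R_B = wL/2 = 4·10/2 = 20 kN
Superposition: R_A = 130/3 kN, R_B = 200/3 kN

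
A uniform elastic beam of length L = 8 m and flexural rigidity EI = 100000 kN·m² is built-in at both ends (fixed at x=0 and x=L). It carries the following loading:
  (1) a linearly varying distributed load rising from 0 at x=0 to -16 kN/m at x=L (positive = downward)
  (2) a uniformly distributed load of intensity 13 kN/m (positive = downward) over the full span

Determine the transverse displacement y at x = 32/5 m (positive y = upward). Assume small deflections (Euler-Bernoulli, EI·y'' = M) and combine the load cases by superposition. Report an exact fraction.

Load 1 — triangular load w₀=-16 kN/m (0→w₀ over full span):
  y_1 = -w₀x²(L-x)²(x+2L)/(120LEI) = -(-16)·(32/5)²·(8-(32/5))²·((32/5)+2·8)/(120·8·100000) = 57344/146484375 m
Load 2 — uniform load w=13 kN/m over full span:
  y_2 = -wx²(L-x)²/(24EI) = -13·(32/5)²·(8-(32/5))²/(24·100000) = -3328/5859375 m
Superposition: y = Σ y_i = -25856/146484375 m ≈ -0.000177 m

y(32/5) = -25856/146484375 m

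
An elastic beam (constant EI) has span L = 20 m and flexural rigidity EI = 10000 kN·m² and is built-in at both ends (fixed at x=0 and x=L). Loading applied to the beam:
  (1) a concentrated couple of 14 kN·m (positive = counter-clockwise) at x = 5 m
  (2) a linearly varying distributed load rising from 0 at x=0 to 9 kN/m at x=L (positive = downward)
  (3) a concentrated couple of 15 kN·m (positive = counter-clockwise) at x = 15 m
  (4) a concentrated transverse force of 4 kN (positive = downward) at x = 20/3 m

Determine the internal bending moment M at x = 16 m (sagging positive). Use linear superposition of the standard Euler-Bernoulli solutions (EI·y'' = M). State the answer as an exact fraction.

Load 1 — applied couple M₀=14 kN·m at a=5 m (b=L-a=15):
  M_1 = R_Ax - M_A - M₀  [x>a] with R_A=63/80, M_A=-21/8 = (63/80)·16 - (-21/8) - 14 = 49/40 kN·m
Load 2 — triangular load w₀=9 kN/m (0→w₀ over full span):
  M_2 = 3w₀Lx/20 - w₀L²/30 - w₀x³/(6L) = 3·9·20·16/20 - 9·20²/30 - 9·16³/(6·20) = 24/5 kN·m
Load 3 — applied couple M₀=15 kN·m at a=15 m (b=L-a=5):
  M_3 = R_Ax - M_A - M₀  [x>a] with R_A=27/32, M_A=75/16 = (27/32)·16 - (75/16) - 15 = -99/16 kN·m
Load 4 — point force P=4 kN at a=20/3 m (b=L-a=40/3):
  M_4 = Pa²(a+3b)(L-x)/L³ - Pa²b/L²  [x>a] = 4·(20/3)²·((20/3)+3·(40/3))·(20-16)/20³ - 4·(20/3)²·(40/3)/20² = -16/9 kN·m
Superposition: M = Σ M_i = -1397/720 kN·m ≈ -1.940278 kN·m

M(16) = -1397/720 kN·m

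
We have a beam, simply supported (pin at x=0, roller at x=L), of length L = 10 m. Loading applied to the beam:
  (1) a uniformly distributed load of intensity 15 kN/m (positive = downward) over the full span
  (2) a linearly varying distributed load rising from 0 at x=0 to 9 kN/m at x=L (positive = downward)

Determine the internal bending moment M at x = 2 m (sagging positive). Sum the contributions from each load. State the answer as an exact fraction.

Load 1 — uniform load w=15 kN/m over full span:
  M_1 = wx(L-x)/2 = 15·2·(10-2)/2 = 120 kN·m
Load 2 — triangular load w₀=9 kN/m (0→w₀ over full span):
  M_2 = w₀Lx/6 - w₀x³/(6L) = 9·10·2/6 - 9·2³/(6·10) = 144/5 kN·m
Superposition: M = Σ M_i = 744/5 kN·m ≈ 148.800000 kN·m

M(2) = 744/5 kN·m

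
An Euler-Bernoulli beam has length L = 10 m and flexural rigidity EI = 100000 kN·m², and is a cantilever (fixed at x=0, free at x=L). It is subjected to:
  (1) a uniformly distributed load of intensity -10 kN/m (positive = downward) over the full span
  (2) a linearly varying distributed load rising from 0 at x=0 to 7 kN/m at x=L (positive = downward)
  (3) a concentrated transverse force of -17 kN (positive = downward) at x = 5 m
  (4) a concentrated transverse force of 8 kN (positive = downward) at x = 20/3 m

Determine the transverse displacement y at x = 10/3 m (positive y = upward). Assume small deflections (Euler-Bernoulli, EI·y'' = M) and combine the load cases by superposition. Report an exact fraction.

y(10/3) = 911/72900 m

Load 1 — uniform load w=-10 kN/m over full span:
  y_1 = -wx²(x²-4Lx+6L²)/(24EI) = -(-10)·(10/3)²·((10/3)²-4·10·(10/3)+6·10²)/(24·100000) = 43/1944 m
Load 2 — triangular load w₀=7 kN/m (0→w₀ over full span):
  y_2 = (w₀Lx³/12-w₀L²x²/6-w₀x⁵/(120L))/EI = (7·10·(10/3)³/12-7·10²·(10/3)²/6-7·(10/3)⁵/(120·10))/100000 = -3157/291600 m
Load 3 — point force P=-17 kN at a=5 m (b=L-a=5):
  y_3 = -Px²(3a-x)/(6EI)  [x≤a] = -(-17)·(10/3)²·(3·5-(10/3))/(6·100000) = 119/32400 m
Load 4 — point force P=8 kN at a=20/3 m (b=L-a=10/3):
  y_4 = -Px²(3a-x)/(6EI)  [x≤a] = -8·(10/3)²·(3·(20/3)-(10/3))/(6·100000) = -1/405 m
Superposition: y = Σ y_i = 911/72900 m ≈ 0.012497 m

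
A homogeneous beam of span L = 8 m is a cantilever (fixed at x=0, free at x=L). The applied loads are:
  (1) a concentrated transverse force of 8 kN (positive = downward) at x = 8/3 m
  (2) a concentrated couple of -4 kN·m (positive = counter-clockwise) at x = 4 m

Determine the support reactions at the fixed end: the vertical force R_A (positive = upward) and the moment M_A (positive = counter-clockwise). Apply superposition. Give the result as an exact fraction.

R_A = 8 kN, M_A = 76/3 kN·m

Load 1 — point force P=8 kN at a=8/3 m (b=L-a=16/3):
  R_A = P = 8 kN
  M_A = Pa = 8·(8/3) = 64/3 kN·m
Load 2 — applied couple M₀=-4 kN·m at a=4 m (b=L-a=4):
  R_A = 0 kN
  M_A = -M₀ = -(-4) = 4 kN·m
Superposition: R_A = 8 kN, M_A = 76/3 kN·m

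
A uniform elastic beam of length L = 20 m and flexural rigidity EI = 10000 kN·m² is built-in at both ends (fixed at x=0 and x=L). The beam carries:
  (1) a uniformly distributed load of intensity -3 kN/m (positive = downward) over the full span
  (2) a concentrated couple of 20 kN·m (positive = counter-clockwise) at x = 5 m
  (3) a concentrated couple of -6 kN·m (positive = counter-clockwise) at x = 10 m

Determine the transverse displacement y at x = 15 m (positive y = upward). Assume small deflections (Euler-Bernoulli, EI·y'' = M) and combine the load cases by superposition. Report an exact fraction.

Load 1 — uniform load w=-3 kN/m over full span:
  y_1 = -wx²(L-x)²/(24EI) = -(-3)·15²·(20-15)²/(24·10000) = 9/128 m
Load 2 — applied couple M₀=20 kN·m at a=5 m (b=L-a=15):
  y_2 = (R_Ax³/6 - M_Ax²/2 - M₀(x-a)²/2)/EI  [x>a] with R_A=9/8, M_A=-15/4 = ((9/8)·15³/6 - (-15/4)·15²/2 - 20·(15-5)²/2)/10000 = 7/1280 m
Load 3 — applied couple M₀=-6 kN·m at a=10 m (b=L-a=10):
  y_3 = (R_Ax³/6 - M_Ax²/2 - M₀(x-a)²/2)/EI  [x>a] with R_A=-9/20, M_A=-3/2 = ((-9/20)·15³/6 - (-3/2)·15²/2 - (-6)·(15-10)²/2)/10000 = -3/3200 m
Superposition: y = Σ y_i = 479/6400 m ≈ 0.074844 m

y(15) = 479/6400 m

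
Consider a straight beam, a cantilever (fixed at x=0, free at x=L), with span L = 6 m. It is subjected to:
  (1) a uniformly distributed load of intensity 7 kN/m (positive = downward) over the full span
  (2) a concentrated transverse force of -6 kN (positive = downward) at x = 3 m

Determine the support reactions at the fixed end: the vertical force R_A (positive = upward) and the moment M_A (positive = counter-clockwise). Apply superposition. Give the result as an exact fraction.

R_A = 36 kN, M_A = 108 kN·m

Load 1 — uniform load w=7 kN/m over full span:
  R_A = wL = 7·6 = 42 kN
  M_A = wL²/2 = 7·6²/2 = 126 kN·m
Load 2 — point force P=-6 kN at a=3 m (b=L-a=3):
  R_A = P = (-6) = -6 kN
  M_A = Pa = (-6)·3 = -18 kN·m
Superposition: R_A = 36 kN, M_A = 108 kN·m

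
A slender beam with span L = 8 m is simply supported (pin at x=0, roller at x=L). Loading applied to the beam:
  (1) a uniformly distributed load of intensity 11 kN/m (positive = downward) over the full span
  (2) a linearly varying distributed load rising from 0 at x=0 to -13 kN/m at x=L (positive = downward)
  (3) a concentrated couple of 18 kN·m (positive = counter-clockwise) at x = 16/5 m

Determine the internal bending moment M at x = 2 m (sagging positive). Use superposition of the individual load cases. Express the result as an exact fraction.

M(2) = 38 kN·m

Load 1 — uniform load w=11 kN/m over full span:
  M_1 = wx(L-x)/2 = 11·2·(8-2)/2 = 66 kN·m
Load 2 — triangular load w₀=-13 kN/m (0→w₀ over full span):
  M_2 = w₀Lx/6 - w₀x³/(6L) = (-13)·8·2/6 - (-13)·2³/(6·8) = -65/2 kN·m
Load 3 — applied couple M₀=18 kN·m at a=16/5 m (b=L-a=24/5):
  M_3 = M₀x/L  [x≤a] = 18·2/8 = 9/2 kN·m
Superposition: M = Σ M_i = 38 kN·m ≈ 38.000000 kN·m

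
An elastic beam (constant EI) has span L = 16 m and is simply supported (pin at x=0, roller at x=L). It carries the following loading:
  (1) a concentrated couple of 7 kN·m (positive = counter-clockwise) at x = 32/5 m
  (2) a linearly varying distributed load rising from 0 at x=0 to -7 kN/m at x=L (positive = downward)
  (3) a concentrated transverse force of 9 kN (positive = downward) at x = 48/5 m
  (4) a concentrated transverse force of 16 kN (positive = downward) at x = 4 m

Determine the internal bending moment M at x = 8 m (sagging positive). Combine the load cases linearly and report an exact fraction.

Load 1 — applied couple M₀=7 kN·m at a=32/5 m (b=L-a=48/5):
  M_1 = M₀x/L - M₀  [x>a] = 7·8/16 - 7 = -7/2 kN·m
Load 2 — triangular load w₀=-7 kN/m (0→w₀ over full span):
  M_2 = w₀Lx/6 - w₀x³/(6L) = (-7)·16·8/6 - (-7)·8³/(6·16) = -112 kN·m
Load 3 — point force P=9 kN at a=48/5 m (b=L-a=32/5):
  M_3 = Pbx/L  [x≤a] = 9·(32/5)·8/16 = 144/5 kN·m
Load 4 — point force P=16 kN at a=4 m (b=L-a=12):
  M_4 = Pa(L-x)/L  [x>a] = 16·4·(16-8)/16 = 32 kN·m
Superposition: M = Σ M_i = -547/10 kN·m ≈ -54.700000 kN·m

M(8) = -547/10 kN·m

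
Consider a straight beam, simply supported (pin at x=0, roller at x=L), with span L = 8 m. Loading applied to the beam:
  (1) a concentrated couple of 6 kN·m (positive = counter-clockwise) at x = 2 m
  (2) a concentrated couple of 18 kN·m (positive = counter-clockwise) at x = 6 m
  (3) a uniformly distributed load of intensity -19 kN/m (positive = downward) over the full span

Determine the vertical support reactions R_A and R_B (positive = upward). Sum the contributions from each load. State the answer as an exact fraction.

Load 1 — applied couple M₀=6 kN·m at a=2 m (b=L-a=6):
  R_A = M₀/L = 6/8 = 3/4 kN
  R_B = -M₀/L = -6/8 = -3/4 kN
Load 2 — applied couple M₀=18 kN·m at a=6 m (b=L-a=2):
  R_A = M₀/L = 18/8 = 9/4 kN
  R_B = -M₀/L = -18/8 = -9/4 kN
Load 3 — uniform load w=-19 kN/m over full span:
  R_A = wL/2 = (-19)·8/2 = -76 kN
  R_B = wL/2 = (-19)·8/2 = -76 kN
Superposition: R_A = -73 kN, R_B = -79 kN

R_A = -73 kN, R_B = -79 kN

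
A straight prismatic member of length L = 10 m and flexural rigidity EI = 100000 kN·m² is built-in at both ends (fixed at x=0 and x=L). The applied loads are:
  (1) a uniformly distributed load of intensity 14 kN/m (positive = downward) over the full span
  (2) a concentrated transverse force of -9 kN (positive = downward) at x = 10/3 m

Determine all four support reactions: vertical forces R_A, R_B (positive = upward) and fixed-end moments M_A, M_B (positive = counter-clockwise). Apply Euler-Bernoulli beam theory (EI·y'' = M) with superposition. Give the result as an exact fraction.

Load 1 — uniform load w=14 kN/m over full span:
  R_A = wL/2 = 14·10/2 = 70 kN
  M_A = wL²/12 = 14·10²/12 = 350/3 kN·m
  R_B = wL/2 = 14·10/2 = 70 kN
  M_B = -wL²/12 = -14·10²/12 = -350/3 kN·m
Load 2 — point force P=-9 kN at a=10/3 m (b=L-a=20/3):
  R_A = Pb²(3a+b)/L³ = (-9)·(20/3)²·(3·(10/3)+(20/3))/10³ = -20/3 kN
  M_A = Pab²/L² = (-9)·(10/3)·(20/3)²/10² = -40/3 kN·m
  R_B = Pa²(a+3b)/L³ = (-9)·(10/3)²·((10/3)+3·(20/3))/10³ = -7/3 kN
  M_B = -Pa²b/L² = -(-9)·(10/3)²·(20/3)/10² = 20/3 kN·m
Superposition: R_A = 190/3 kN, M_A = 310/3 kN·m, R_B = 203/3 kN, M_B = -110 kN·m

R_A = 190/3 kN, M_A = 310/3 kN·m, R_B = 203/3 kN, M_B = -110 kN·m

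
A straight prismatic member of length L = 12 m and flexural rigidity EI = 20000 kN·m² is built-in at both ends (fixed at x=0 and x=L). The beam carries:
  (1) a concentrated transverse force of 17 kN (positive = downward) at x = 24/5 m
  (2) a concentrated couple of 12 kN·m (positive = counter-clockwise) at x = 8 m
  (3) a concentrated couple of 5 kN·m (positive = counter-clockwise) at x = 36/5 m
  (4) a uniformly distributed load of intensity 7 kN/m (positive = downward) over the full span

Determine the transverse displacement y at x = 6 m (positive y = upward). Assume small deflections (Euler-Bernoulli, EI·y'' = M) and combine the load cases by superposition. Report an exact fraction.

y(6) = -34143/1250000 m

Load 1 — point force P=17 kN at a=24/5 m (b=L-a=36/5):
  y_1 = -Pa²(L-x)²(3bL-(3b+a)(L-x))/(6L³EI)  [x>a] = -17·(24/5)²·(12-6)²·(3·(36/5)·12-(3·(36/5)+(24/5))·(12-6))/(6·12³·20000) = -1071/156250 m
Load 2 — applied couple M₀=12 kN·m at a=8 m (b=L-a=4):
  y_2 = (R_Ax³/6 - M_Ax²/2)/EI  [x≤a] with R_A=4/3, M_A=4 = ((4/3)·6³/6 - 4·6²/2)/20000 = -3/2500 m
Load 3 — applied couple M₀=5 kN·m at a=36/5 m (b=L-a=24/5):
  y_3 = (R_Ax³/6 - M_Ax²/2)/EI  [x≤a] with R_A=3/5, M_A=8/5 = ((3/5)·6³/6 - (8/5)·6²/2)/20000 = -9/25000 m
Load 4 — uniform load w=7 kN/m over full span:
  y_4 = -wx²(L-x)²/(24EI) = -7·6²·(12-6)²/(24·20000) = -189/10000 m
Superposition: y = Σ y_i = -34143/1250000 m ≈ -0.027314 m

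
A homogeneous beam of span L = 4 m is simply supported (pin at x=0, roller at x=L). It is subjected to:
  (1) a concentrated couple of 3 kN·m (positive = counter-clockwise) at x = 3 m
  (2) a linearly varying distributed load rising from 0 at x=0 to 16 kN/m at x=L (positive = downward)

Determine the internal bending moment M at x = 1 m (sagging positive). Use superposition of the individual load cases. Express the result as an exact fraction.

M(1) = 43/4 kN·m

Load 1 — applied couple M₀=3 kN·m at a=3 m (b=L-a=1):
  M_1 = M₀x/L  [x≤a] = 3·1/4 = 3/4 kN·m
Load 2 — triangular load w₀=16 kN/m (0→w₀ over full span):
  M_2 = w₀Lx/6 - w₀x³/(6L) = 16·4·1/6 - 16·1³/(6·4) = 10 kN·m
Superposition: M = Σ M_i = 43/4 kN·m ≈ 10.750000 kN·m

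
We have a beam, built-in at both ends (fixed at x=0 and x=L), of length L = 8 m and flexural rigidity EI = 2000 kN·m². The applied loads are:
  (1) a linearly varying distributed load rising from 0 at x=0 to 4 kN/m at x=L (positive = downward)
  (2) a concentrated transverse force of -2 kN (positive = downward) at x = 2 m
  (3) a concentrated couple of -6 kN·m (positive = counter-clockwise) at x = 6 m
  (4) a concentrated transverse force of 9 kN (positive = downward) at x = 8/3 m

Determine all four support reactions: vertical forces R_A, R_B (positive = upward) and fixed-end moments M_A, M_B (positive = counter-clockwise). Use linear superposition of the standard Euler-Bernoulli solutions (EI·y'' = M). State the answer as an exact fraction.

R_A = 4289/480 kN, M_A = 603/40 kN·m, R_B = 6751/480 kN, M_B = -1951/120 kN·m

Load 1 — triangular load w₀=4 kN/m (0→w₀ over full span):
  R_A = 3w₀L/20 = 3·4·8/20 = 24/5 kN
  M_A = w₀L²/30 = 4·8²/30 = 128/15 kN·m
  R_B = 7w₀L/20 = 7·4·8/20 = 56/5 kN
  M_B = -w₀L²/20 = -4·8²/20 = -64/5 kN·m
Load 2 — point force P=-2 kN at a=2 m (b=L-a=6):
  R_A = Pb²(3a+b)/L³ = (-2)·6²·(3·2+6)/8³ = -27/16 kN
  M_A = Pab²/L² = (-2)·2·6²/8² = -9/4 kN·m
  R_B = Pa²(a+3b)/L³ = (-2)·2²·(2+3·6)/8³ = -5/16 kN
  M_B = -Pa²b/L² = -(-2)·2²·6/8² = 3/4 kN·m
Load 3 — applied couple M₀=-6 kN·m at a=6 m (b=L-a=2):
  R_A = 6M₀ab/L³ = 6·(-6)·6·2/8³ = -27/32 kN
  M_A = M₀b(2a-b)/L² = (-6)·2·(2·6-2)/8² = -15/8 kN·m
  R_B = -6M₀ab/L³ = -6·(-6)·6·2/8³ = 27/32 kN
  M_B = M₀a(2b-a)/L² = (-6)·6·(2·2-6)/8² = 9/8 kN·m
Load 4 — point force P=9 kN at a=8/3 m (b=L-a=16/3):
  R_A = Pb²(3a+b)/L³ = 9·(16/3)²·(3·(8/3)+(16/3))/8³ = 20/3 kN
  M_A = Pab²/L² = 9·(8/3)·(16/3)²/8² = 32/3 kN·m
  R_B = Pa²(a+3b)/L³ = 9·(8/3)²·((8/3)+3·(16/3))/8³ = 7/3 kN
  M_B = -Pa²b/L² = -9·(8/3)²·(16/3)/8² = -16/3 kN·m
Superposition: R_A = 4289/480 kN, M_A = 603/40 kN·m, R_B = 6751/480 kN, M_B = -1951/120 kN·m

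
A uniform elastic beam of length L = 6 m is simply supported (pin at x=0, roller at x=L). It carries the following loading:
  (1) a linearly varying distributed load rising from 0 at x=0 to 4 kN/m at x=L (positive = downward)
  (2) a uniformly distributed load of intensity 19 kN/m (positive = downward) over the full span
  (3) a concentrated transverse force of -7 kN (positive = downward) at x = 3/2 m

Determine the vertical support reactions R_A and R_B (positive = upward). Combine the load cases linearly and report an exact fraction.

R_A = 223/4 kN, R_B = 253/4 kN

Load 1 — triangular load w₀=4 kN/m (0→w₀ over full span):
  R_A = w₀L/6 = 4·6/6 = 4 kN
  R_B = w₀L/3 = 4·6/3 = 8 kN
Load 2 — uniform load w=19 kN/m over full span:
  R_A = wL/2 = 19·6/2 = 57 kN
  R_B = wL/2 = 19·6/2 = 57 kN
Load 3 — point force P=-7 kN at a=3/2 m (b=L-a=9/2):
  R_A = Pb/L = (-7)·(9/2)/6 = -21/4 kN
  R_B = Pa/L = (-7)·(3/2)/6 = -7/4 kN
Superposition: R_A = 223/4 kN, R_B = 253/4 kN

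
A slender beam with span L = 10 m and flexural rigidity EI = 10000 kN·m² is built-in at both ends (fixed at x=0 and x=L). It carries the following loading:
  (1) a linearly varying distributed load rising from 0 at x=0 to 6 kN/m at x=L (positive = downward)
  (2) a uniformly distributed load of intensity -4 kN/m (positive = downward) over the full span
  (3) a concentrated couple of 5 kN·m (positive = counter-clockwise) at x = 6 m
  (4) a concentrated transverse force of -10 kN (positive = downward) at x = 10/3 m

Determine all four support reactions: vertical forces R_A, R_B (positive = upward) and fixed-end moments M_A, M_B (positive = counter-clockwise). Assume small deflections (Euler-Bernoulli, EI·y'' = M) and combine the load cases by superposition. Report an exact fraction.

R_A = -11939/675 kN, M_A = -3584/135 kN·m, R_B = -1561/675 kN, M_B = 1531/135 kN·m

Load 1 — triangular load w₀=6 kN/m (0→w₀ over full span):
  R_A = 3w₀L/20 = 3·6·10/20 = 9 kN
  M_A = w₀L²/30 = 6·10²/30 = 20 kN·m
  R_B = 7w₀L/20 = 7·6·10/20 = 21 kN
  M_B = -w₀L²/20 = -6·10²/20 = -30 kN·m
Load 2 — uniform load w=-4 kN/m over full span:
  R_A = wL/2 = (-4)·10/2 = -20 kN
  M_A = wL²/12 = (-4)·10²/12 = -100/3 kN·m
  R_B = wL/2 = (-4)·10/2 = -20 kN
  M_B = -wL²/12 = -(-4)·10²/12 = 100/3 kN·m
Load 3 — applied couple M₀=5 kN·m at a=6 m (b=L-a=4):
  R_A = 6M₀ab/L³ = 6·5·6·4/10³ = 18/25 kN
  M_A = M₀b(2a-b)/L² = 5·4·(2·6-4)/10² = 8/5 kN·m
  R_B = -6M₀ab/L³ = -6·5·6·4/10³ = -18/25 kN
  M_B = M₀a(2b-a)/L² = 5·6·(2·4-6)/10² = 3/5 kN·m
Load 4 — point force P=-10 kN at a=10/3 m (b=L-a=20/3):
  R_A = Pb²(3a+b)/L³ = (-10)·(20/3)²·(3·(10/3)+(20/3))/10³ = -200/27 kN
  M_A = Pab²/L² = (-10)·(10/3)·(20/3)²/10² = -400/27 kN·m
  R_B = Pa²(a+3b)/L³ = (-10)·(10/3)²·((10/3)+3·(20/3))/10³ = -70/27 kN
  M_B = -Pa²b/L² = -(-10)·(10/3)²·(20/3)/10² = 200/27 kN·m
Superposition: R_A = -11939/675 kN, M_A = -3584/135 kN·m, R_B = -1561/675 kN, M_B = 1531/135 kN·m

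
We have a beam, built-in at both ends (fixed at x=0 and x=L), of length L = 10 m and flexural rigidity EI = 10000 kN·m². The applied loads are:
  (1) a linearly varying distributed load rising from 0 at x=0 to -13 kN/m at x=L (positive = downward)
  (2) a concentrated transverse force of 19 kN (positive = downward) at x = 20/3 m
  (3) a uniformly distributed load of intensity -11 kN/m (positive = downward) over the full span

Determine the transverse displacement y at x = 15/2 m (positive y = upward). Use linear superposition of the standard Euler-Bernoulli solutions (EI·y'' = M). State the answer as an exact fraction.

y(15/2) = 14237/663552 m

Load 1 — triangular load w₀=-13 kN/m (0→w₀ over full span):
  y_1 = -w₀x²(L-x)²(x+2L)/(120LEI) = -(-13)·(15/2)²·(10-(15/2))²·((15/2)+2·10)/(120·10·10000) = 429/40960 m
Load 2 — point force P=19 kN at a=20/3 m (b=L-a=10/3):
  y_2 = -Pa²(L-x)²(3bL-(3b+a)(L-x))/(6L³EI)  [x>a] = -19·(20/3)²·(10-(15/2))²·(3·(10/3)·10-(3·(10/3)+(20/3))·(10-(15/2)))/(6·10³·10000) = -133/25920 m
Load 3 — uniform load w=-11 kN/m over full span:
  y_3 = -wx²(L-x)²/(24EI) = -(-11)·(15/2)²·(10-(15/2))²/(24·10000) = 33/2048 m
Superposition: y = Σ y_i = 14237/663552 m ≈ 0.021456 m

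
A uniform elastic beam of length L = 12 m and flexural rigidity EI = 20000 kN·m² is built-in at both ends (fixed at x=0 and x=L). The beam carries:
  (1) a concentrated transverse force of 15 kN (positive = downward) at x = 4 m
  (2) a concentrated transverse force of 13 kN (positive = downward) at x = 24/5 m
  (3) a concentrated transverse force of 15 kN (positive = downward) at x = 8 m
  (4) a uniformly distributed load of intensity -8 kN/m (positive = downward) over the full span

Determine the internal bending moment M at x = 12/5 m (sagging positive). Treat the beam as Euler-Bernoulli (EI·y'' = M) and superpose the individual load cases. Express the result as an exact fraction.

Load 1 — point force P=15 kN at a=4 m (b=L-a=8):
  M_1 = Pb²(3a+b)x/L³ - Pab²/L²  [x≤a] = 15·8²·(3·4+8)·(12/5)/12³ - 15·4·8²/12² = 0 kN·m
Load 2 — point force P=13 kN at a=24/5 m (b=L-a=36/5):
  M_2 = Pb²(3a+b)x/L³ - Pab²/L²  [x≤a] = 13·(36/5)²·(3·(24/5)+(36/5))·(12/5)/12³ - 13·(24/5)·(36/5)²/12² = -1404/625 kN·m
Load 3 — point force P=15 kN at a=8 m (b=L-a=4):
  M_3 = Pb²(3a+b)x/L³ - Pab²/L²  [x≤a] = 15·4²·(3·8+4)·(12/5)/12³ - 15·8·4²/12² = -4 kN·m
Load 4 — uniform load w=-8 kN/m over full span:
  M_4 = wLx/2 - wL²/12 - wx²/2 = (-8)·12·(12/5)/2 - (-8)·12²/12 - (-8)·(12/5)²/2 = 96/25 kN·m
Superposition: M = Σ M_i = -1504/625 kN·m ≈ -2.406400 kN·m

M(12/5) = -1504/625 kN·m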